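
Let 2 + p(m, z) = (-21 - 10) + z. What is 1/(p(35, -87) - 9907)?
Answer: -1/10027 ≈ -9.9731e-5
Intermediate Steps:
p(m, z) = -33 + z (p(m, z) = -2 + ((-21 - 10) + z) = -2 + (-31 + z) = -33 + z)
1/(p(35, -87) - 9907) = 1/((-33 - 87) - 9907) = 1/(-120 - 9907) = 1/(-10027) = -1/10027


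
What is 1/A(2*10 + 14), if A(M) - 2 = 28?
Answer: 1/30 ≈ 0.033333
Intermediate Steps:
A(M) = 30 (A(M) = 2 + 28 = 30)
1/A(2*10 + 14) = 1/30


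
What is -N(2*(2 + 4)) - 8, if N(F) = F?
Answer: -20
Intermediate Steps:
-N(2*(2 + 4)) - 8 = -2*(2 + 4) - 8 = -2*6 - 8 = -1*12 - 8 = -12 - 8 = -20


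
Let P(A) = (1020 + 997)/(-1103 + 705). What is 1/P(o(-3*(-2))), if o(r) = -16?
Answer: -398/2017 ≈ -0.19732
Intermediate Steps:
P(A) = -2017/398 (P(A) = 2017/(-398) = 2017*(-1/398) = -2017/398)
1/P(o(-3*(-2))) = 1/(-2017/398) = -398/2017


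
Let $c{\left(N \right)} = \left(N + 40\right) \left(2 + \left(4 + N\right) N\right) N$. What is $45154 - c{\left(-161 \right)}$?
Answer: $-492415045$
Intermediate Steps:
$c{\left(N \right)} = N \left(2 + N \left(4 + N\right)\right) \left(40 + N\right)$ ($c{\left(N \right)} = \left(40 + N\right) \left(2 + N \left(4 + N\right)\right) N = \left(2 + N \left(4 + N\right)\right) \left(40 + N\right) N = N \left(2 + N \left(4 + N\right)\right) \left(40 + N\right)$)
$45154 - c{\left(-161 \right)} = 45154 - - 161 \left(80 + \left(-161\right)^{3} + 44 \left(-161\right)^{2} + 162 \left(-161\right)\right) = 45154 - - 161 \left(80 - 4173281 + 44 \cdot 25921 - 26082\right) = 45154 - - 161 \left(80 - 4173281 + 1140524 - 26082\right) = 45154 - \left(-161\right) \left(-3058759\right) = 45154 - 492460199 = -492415045$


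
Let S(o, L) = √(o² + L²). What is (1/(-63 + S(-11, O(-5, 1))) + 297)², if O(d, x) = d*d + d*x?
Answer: 524280832285/5944352 - 1023993*√521/5944352 ≈ 88194.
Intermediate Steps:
O(d, x) = d² + d*x
S(o, L) = √(L² + o²)
(1/(-63 + S(-11, O(-5, 1))) + 297)² = (1/(-63 + √((-5*(-5 + 1))² + (-11)²)) + 297)² = (1/(-63 + √((-5*(-4))² + 121)) + 297)² = (1/(-63 + √(20² + 121)) + 297)² = (1/(-63 + √(400 + 121)) + 297)² = (1/(-63 + √521) + 297)² = (297 + 1/(-63 + √521))²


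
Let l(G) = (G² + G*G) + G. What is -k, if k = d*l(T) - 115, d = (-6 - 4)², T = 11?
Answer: -25185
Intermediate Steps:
d = 100 (d = (-10)² = 100)
l(G) = G + 2*G² (l(G) = (G² + G²) + G = 2*G² + G = G + 2*G²)
k = 25185 (k = 100*(11*(1 + 2*11)) - 115 = 100*(11*(1 + 22)) - 115 = 100*(11*23) - 115 = 100*253 - 115 = 25300 - 115 = 25185)
-k = -1*25185 = -25185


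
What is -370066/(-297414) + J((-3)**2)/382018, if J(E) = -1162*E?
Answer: 9264374/7613073 ≈ 1.2169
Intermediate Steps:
J(E) = -1162*E (J(E) = -581*2*E = -1162*E)
-370066/(-297414) + J((-3)**2)/382018 = -370066/(-297414) - 1162*(-3)**2/382018 = -370066*(-1/297414) - 1162*9*(1/382018) = 4513/3627 - 10458*1/382018 = 4513/3627 - 747/27287 = 9264374/7613073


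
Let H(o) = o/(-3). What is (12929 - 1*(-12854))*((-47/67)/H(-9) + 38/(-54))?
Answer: -43727968/1809 ≈ -24172.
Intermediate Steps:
H(o) = -o/3 (H(o) = o*(-⅓) = -o/3)
(12929 - 1*(-12854))*((-47/67)/H(-9) + 38/(-54)) = (12929 - 1*(-12854))*((-47/67)/((-⅓*(-9))) + 38/(-54)) = (12929 + 12854)*(-47*1/67/3 + 38*(-1/54)) = 25783*(-47/67*⅓ - 19/27) = 25783*(-47/201 - 19/27) = 25783*(-1696/1809) = -43727968/1809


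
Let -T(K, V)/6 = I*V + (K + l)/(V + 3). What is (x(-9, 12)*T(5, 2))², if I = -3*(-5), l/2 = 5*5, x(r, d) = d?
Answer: 8714304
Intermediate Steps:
l = 50 (l = 2*(5*5) = 2*25 = 50)
I = 15
T(K, V) = -90*V - 6*(50 + K)/(3 + V) (T(K, V) = -6*(15*V + (K + 50)/(V + 3)) = -6*(15*V + (50 + K)/(3 + V)) = -90*V - 6*(50 + K)/(3 + V))
(x(-9, 12)*T(5, 2))² = (12*(6*(-50 - 1*5 - 45*2 - 15*2²)/(3 + 2)))² = (12*(6*(-50 - 5 - 90 - 15*4)/5))² = (12*(6*(⅕)*(-50 - 5 - 90 - 60)))² = (12*(6*(⅕)*(-205)))² = (12*(-246))² = (-2952)² = 8714304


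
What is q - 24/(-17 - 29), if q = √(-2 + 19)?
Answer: 12/23 + √17 ≈ 4.6448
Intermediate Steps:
q = √17 ≈ 4.1231
q - 24/(-17 - 29) = √17 - 24/(-17 - 29) = √17 - 24/(-46) = √17 - 24*(-1/46) = √17 + 12/23 = 12/23 + √17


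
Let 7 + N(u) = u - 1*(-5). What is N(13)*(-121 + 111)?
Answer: -110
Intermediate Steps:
N(u) = -2 + u (N(u) = -7 + (u - 1*(-5)) = -7 + (u + 5) = -7 + (5 + u) = -2 + u)
N(13)*(-121 + 111) = (-2 + 13)*(-121 + 111) = 11*(-10) = -110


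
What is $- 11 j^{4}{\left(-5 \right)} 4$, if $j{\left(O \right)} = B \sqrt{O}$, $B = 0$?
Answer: $0$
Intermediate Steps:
$j{\left(O \right)} = 0$ ($j{\left(O \right)} = 0 \sqrt{O} = 0$)
$- 11 j^{4}{\left(-5 \right)} 4 = - 11 \cdot 0^{4} \cdot 4 = \left(-11\right) 0 \cdot 4 = 0 \cdot 4 = 0$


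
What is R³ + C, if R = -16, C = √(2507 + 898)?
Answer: -4096 + √3405 ≈ -4037.6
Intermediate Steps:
C = √3405 ≈ 58.352
R³ + C = (-16)³ + √3405 = -4096 + √3405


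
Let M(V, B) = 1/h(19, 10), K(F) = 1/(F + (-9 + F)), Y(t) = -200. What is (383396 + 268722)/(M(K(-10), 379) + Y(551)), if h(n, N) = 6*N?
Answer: -39127080/11999 ≈ -3260.9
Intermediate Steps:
K(F) = 1/(-9 + 2*F)
M(V, B) = 1/60 (M(V, B) = 1/(6*10) = 1/60)
(383396 + 268722)/(M(K(-10), 379) + Y(551)) = (383396 + 268722)/(1/60 - 200) = 652118/(-11999/60) = 652118*(-60/11999) = -39127080/11999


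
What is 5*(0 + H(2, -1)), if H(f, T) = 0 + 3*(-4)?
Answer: -60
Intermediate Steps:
H(f, T) = -12 (H(f, T) = 0 - 12 = -12)
5*(0 + H(2, -1)) = 5*(0 - 12) = 5*(-12) = -60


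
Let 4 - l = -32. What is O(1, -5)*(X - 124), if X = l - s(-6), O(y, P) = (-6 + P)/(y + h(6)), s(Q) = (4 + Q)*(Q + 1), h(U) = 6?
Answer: 154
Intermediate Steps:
l = 36 (l = 4 - 1*(-32) = 4 + 32 = 36)
s(Q) = (1 + Q)*(4 + Q) (s(Q) = (4 + Q)*(1 + Q) = (1 + Q)*(4 + Q))
O(y, P) = (-6 + P)/(6 + y) (O(y, P) = (-6 + P)/(y + 6) = (-6 + P)/(6 + y))
X = 26 (X = 36 - (4 + (-6)² + 5*(-6)) = 36 - (4 + 36 - 30) = 36 - 1*10 = 36 - 10 = 26)
O(1, -5)*(X - 124) = ((-6 - 5)/(6 + 1))*(26 - 124) = (-11/7)*(-98) = ((⅐)*(-11))*(-98) = -11/7*(-98) = 154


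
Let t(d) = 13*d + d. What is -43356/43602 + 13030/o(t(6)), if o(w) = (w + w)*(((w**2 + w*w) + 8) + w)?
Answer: -8574256231/8670519312 ≈ -0.98890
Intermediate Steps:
t(d) = 14*d
o(w) = 2*w*(8 + w + 2*w**2) (o(w) = (2*w)*(((w**2 + w**2) + 8) + w) = (2*w)*((2*w**2 + 8) + w) = (2*w)*((8 + 2*w**2) + w) = (2*w)*(8 + w + 2*w**2) = 2*w*(8 + w + 2*w**2))
-43356/43602 + 13030/o(t(6)) = -43356/43602 + 13030/((2*(14*6)*(8 + 14*6 + 2*(14*6)**2))) = -43356*1/43602 + 13030/((2*84*(8 + 84 + 2*84**2))) = -7226/7267 + 13030/((2*84*(8 + 84 + 2*7056))) = -7226/7267 + 13030/((2*84*(8 + 84 + 14112))) = -7226/7267 + 13030/((2*84*14204)) = -7226/7267 + 13030/2386272 = -7226/7267 + 13030*(1/2386272) = -7226/7267 + 6515/1193136 = -8574256231/8670519312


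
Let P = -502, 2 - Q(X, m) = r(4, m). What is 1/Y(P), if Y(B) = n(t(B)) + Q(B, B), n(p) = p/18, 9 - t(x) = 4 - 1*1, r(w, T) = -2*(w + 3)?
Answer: 3/49 ≈ 0.061224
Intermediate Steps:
r(w, T) = -6 - 2*w (r(w, T) = -2*(3 + w) = -6 - 2*w)
Q(X, m) = 16 (Q(X, m) = 2 - (-6 - 2*4) = 2 - (-6 - 8) = 2 - 1*(-14) = 2 + 14 = 16)
t(x) = 6 (t(x) = 9 - (4 - 1*1) = 9 - (4 - 1) = 9 - 1*3 = 9 - 3 = 6)
n(p) = p/18 (n(p) = p*(1/18) = p/18)
Y(B) = 49/3 (Y(B) = (1/18)*6 + 16 = 1/3 + 16 = 49/3)
1/Y(P) = 1/(49/3) = 3/49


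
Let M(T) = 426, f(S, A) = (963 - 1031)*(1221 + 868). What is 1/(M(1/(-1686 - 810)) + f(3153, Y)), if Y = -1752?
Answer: -1/141626 ≈ -7.0609e-6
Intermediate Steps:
f(S, A) = -142052 (f(S, A) = -68*2089 = -142052)
1/(M(1/(-1686 - 810)) + f(3153, Y)) = 1/(426 - 142052) = 1/(-141626) = -1/141626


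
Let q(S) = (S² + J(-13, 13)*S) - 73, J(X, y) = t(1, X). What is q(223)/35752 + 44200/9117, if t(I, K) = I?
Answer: 2034985243/325950984 ≈ 6.2432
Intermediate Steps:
J(X, y) = 1
q(S) = -73 + S + S² (q(S) = (S² + 1*S) - 73 = (S² + S) - 73 = (S + S²) - 73 = -73 + S + S²)
q(223)/35752 + 44200/9117 = (-73 + 223 + 223²)/35752 + 44200/9117 = (-73 + 223 + 49729)*(1/35752) + 44200*(1/9117) = 49879*(1/35752) + 44200/9117 = 49879/35752 + 44200/9117 = 2034985243/325950984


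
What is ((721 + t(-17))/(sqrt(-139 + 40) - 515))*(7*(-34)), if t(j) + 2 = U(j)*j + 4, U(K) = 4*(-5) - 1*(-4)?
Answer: 60978575/132662 + 355215*I*sqrt(11)/132662 ≈ 459.65 + 8.8806*I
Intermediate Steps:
U(K) = -16 (U(K) = -20 + 4 = -16)
t(j) = 2 - 16*j (t(j) = -2 + (-16*j + 4) = -2 + (4 - 16*j) = 2 - 16*j)
((721 + t(-17))/(sqrt(-139 + 40) - 515))*(7*(-34)) = ((721 + (2 - 16*(-17)))/(sqrt(-139 + 40) - 515))*(7*(-34)) = ((721 + (2 + 272))/(sqrt(-99) - 515))*(-238) = ((721 + 274)/(3*I*sqrt(11) - 515))*(-238) = (995/(-515 + 3*I*sqrt(11)))*(-238) = -236810/(-515 + 3*I*sqrt(11))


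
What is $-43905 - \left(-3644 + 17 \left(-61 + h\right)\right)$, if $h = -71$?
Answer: $-38017$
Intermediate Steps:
$-43905 - \left(-3644 + 17 \left(-61 + h\right)\right) = -43905 - \left(-3644 + 17 \left(-61 - 71\right)\right) = -43905 - \left(-3644 + 17 \left(-132\right)\right) = -43905 - \left(-3644 - 2244\right) = -43905 - -5888 = -43905 + 5888 = -38017$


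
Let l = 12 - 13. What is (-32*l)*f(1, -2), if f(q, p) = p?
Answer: -64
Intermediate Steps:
l = -1
(-32*l)*f(1, -2) = -32*(-1)*(-2) = 32*(-2) = -64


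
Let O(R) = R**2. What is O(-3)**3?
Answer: 729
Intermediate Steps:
O(-3)**3 = ((-3)**2)**3 = 9**3 = 729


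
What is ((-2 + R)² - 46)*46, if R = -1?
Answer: -1702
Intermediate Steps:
((-2 + R)² - 46)*46 = ((-2 - 1)² - 46)*46 = ((-3)² - 46)*46 = (9 - 46)*46 = -37*46 = -1702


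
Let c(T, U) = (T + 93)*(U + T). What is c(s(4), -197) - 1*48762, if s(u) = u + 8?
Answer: -68187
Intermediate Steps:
s(u) = 8 + u
c(T, U) = (93 + T)*(T + U)
c(s(4), -197) - 1*48762 = ((8 + 4)² + 93*(8 + 4) + 93*(-197) + (8 + 4)*(-197)) - 1*48762 = (12² + 93*12 - 18321 + 12*(-197)) - 48762 = (144 + 1116 - 18321 - 2364) - 48762 = -19425 - 48762 = -68187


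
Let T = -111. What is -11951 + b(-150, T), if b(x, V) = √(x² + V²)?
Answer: -11951 + 3*√3869 ≈ -11764.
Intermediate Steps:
b(x, V) = √(V² + x²)
-11951 + b(-150, T) = -11951 + √((-111)² + (-150)²) = -11951 + √(12321 + 22500) = -11951 + √34821 = -11951 + 3*√3869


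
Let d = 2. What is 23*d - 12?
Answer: 34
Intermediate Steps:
23*d - 12 = 23*2 - 12 = 46 - 12 = 34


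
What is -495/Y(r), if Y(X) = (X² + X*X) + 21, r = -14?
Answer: -495/413 ≈ -1.1985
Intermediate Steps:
Y(X) = 21 + 2*X² (Y(X) = (X² + X²) + 21 = 2*X² + 21 = 21 + 2*X²)
-495/Y(r) = -495/(21 + 2*(-14)²) = -495/(21 + 2*196) = -495/(21 + 392) = -495/413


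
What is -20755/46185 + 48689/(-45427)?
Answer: -638307770/419609199 ≈ -1.5212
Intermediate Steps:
-20755/46185 + 48689/(-45427) = -20755*1/46185 + 48689*(-1/45427) = -4151/9237 - 48689/45427 = -638307770/419609199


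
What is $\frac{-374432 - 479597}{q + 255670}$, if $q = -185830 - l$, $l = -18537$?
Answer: $- \frac{854029}{88377} \approx -9.6635$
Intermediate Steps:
$q = -167293$ ($q = -185830 - -18537 = -185830 + 18537 = -167293$)
$\frac{-374432 - 479597}{q + 255670} = \frac{-374432 - 479597}{-167293 + 255670} = - \frac{854029}{88377}$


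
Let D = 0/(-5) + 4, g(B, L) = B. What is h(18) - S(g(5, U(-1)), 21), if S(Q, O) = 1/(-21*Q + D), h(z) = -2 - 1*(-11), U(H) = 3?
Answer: 910/101 ≈ 9.0099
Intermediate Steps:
h(z) = 9 (h(z) = -2 + 11 = 9)
D = 4 (D = 0*(-⅕) + 4 = 0 + 4 = 4)
S(Q, O) = 1/(4 - 21*Q) (S(Q, O) = 1/(-21*Q + 4) = 1/(4 - 21*Q))
h(18) - S(g(5, U(-1)), 21) = 9 - (-1)/(-4 + 21*5) = 9 - (-1)/(-4 + 105) = 9 - (-1)/101 = 9 - 1*(-1/101) = 9 + 1/101 = 910/101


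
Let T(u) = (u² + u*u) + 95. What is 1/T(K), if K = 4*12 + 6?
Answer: 1/5927 ≈ 0.00016872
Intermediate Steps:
K = 54 (K = 48 + 6 = 54)
T(u) = 95 + 2*u² (T(u) = (u² + u²) + 95 = 2*u² + 95 = 95 + 2*u²)
1/T(K) = 1/(95 + 2*54²) = 1/(95 + 2*2916) = 1/(95 + 5832) = 1/5927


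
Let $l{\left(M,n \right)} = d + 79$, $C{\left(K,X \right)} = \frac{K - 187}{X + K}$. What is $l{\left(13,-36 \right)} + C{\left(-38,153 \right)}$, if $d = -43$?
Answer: $\frac{783}{23} \approx 34.043$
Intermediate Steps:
$C{\left(K,X \right)} = \frac{-187 + K}{K + X}$
$l{\left(M,n \right)} = 36$ ($l{\left(M,n \right)} = -43 + 79 = 36$)
$l{\left(13,-36 \right)} + C{\left(-38,153 \right)} = 36 + \frac{-187 - 38}{-38 + 153} = 36 + \frac{1}{115} \left(-225\right) = 36 - \frac{45}{23} = \frac{783}{23}$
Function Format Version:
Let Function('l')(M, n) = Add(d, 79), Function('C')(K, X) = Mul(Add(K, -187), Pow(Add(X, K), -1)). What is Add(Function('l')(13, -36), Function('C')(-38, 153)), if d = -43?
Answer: Rational(783, 23) ≈ 34.043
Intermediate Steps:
Function('C')(K, X) = Mul(Pow(Add(K, X), -1), Add(-187, K)) (Function('C')(K, X) = Mul(Add(-187, K), Pow(Add(K, X), -1)) = Mul(Pow(Add(K, X), -1), Add(-187, K)))
Function('l')(M, n) = 36 (Function('l')(M, n) = Add(-43, 79) = 36)
Add(Function('l')(13, -36), Function('C')(-38, 153)) = Add(36, Mul(Pow(Add(-38, 153), -1), Add(-187, -38))) = Add(36, Mul(Pow(115, -1), -225)) = Add(36, Mul(Rational(1, 115), -225)) = Add(36, Rational(-45, 23)) = Rational(783, 23)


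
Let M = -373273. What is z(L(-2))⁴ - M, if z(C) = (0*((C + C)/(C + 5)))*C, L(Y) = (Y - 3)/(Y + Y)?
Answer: 373273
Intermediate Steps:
L(Y) = (-3 + Y)/(2*Y) (L(Y) = (-3 + Y)/((2*Y)) = (-3 + Y)*(1/(2*Y)) = (-3 + Y)/(2*Y))
z(C) = 0 (z(C) = (0*((2*C)/(5 + C)))*C = (0*(2*C/(5 + C)))*C = 0*C = 0)
z(L(-2))⁴ - M = 0⁴ - 1*(-373273) = 0 + 373273 = 373273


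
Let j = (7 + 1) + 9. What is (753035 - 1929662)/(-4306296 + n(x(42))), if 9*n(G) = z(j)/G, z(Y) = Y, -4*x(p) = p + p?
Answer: 222382503/813889961 ≈ 0.27323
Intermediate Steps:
x(p) = -p/2 (x(p) = -(p + p)/4 = -p/2)
j = 17 (j = 8 + 9 = 17)
n(G) = 17/(9*G) (n(G) = (17/G)/9 = 17/(9*G))
(753035 - 1929662)/(-4306296 + n(x(42))) = (753035 - 1929662)/(-4306296 + 17/(9*((-½*42)))) = -1176627/(-4306296 + (17/9)/(-21)) = -1176627/(-4306296 + (17/9)*(-1/21)) = -1176627/(-4306296 - 17/189) = -1176627/(-813889961/189) = -1176627*(-189/813889961) = 222382503/813889961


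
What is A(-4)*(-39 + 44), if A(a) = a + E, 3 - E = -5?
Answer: 20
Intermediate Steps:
E = 8 (E = 3 - 1*(-5) = 3 + 5 = 8)
A(a) = 8 + a (A(a) = a + 8 = 8 + a)
A(-4)*(-39 + 44) = (8 - 4)*(-39 + 44) = 4*5 = 20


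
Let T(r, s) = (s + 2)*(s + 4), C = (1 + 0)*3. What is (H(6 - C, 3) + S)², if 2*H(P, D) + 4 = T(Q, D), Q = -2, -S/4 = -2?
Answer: 2209/4 ≈ 552.25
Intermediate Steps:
S = 8 (S = -4*(-2) = 8)
C = 3 (C = 1*3 = 3)
T(r, s) = (2 + s)*(4 + s)
H(P, D) = 2 + D²/2 + 3*D (H(P, D) = -2 + (8 + D² + 6*D)/2 = -2 + (4 + D²/2 + 3*D) = 2 + D²/2 + 3*D)
(H(6 - C, 3) + S)² = ((2 + (½)*3² + 3*3) + 8)² = ((2 + (½)*9 + 9) + 8)² = ((2 + 9/2 + 9) + 8)² = (31/2 + 8)² = (47/2)² = 2209/4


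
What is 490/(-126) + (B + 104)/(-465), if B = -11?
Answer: -184/45 ≈ -4.0889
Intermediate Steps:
490/(-126) + (B + 104)/(-465) = 490/(-126) + (-11 + 104)/(-465) = 490*(-1/126) + 93*(-1/465) = -35/9 - ⅕ = -184/45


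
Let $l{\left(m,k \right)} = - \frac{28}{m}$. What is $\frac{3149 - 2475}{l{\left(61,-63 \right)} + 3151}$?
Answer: $\frac{41114}{192183} \approx 0.21393$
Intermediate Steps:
$\frac{3149 - 2475}{l{\left(61,-63 \right)} + 3151} = \frac{3149 - 2475}{- \frac{28}{61} + 3151} = \frac{674}{\left(-28\right) \frac{1}{61} + 3151} = \frac{674}{- \frac{28}{61} + 3151} = \frac{674}{\frac{192183}{61}} = 674 \cdot \frac{61}{192183} = \frac{41114}{192183}$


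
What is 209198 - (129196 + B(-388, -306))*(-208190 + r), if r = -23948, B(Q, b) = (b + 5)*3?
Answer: 29781889632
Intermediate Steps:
B(Q, b) = 15 + 3*b (B(Q, b) = (5 + b)*3 = 15 + 3*b)
209198 - (129196 + B(-388, -306))*(-208190 + r) = 209198 - (129196 + (15 + 3*(-306)))*(-208190 - 23948) = 209198 - (129196 + (15 - 918))*(-232138) = 209198 - (129196 - 903)*(-232138) = 209198 - 128293*(-232138) = 209198 - 1*(-29781680434) = 209198 + 29781680434 = 29781889632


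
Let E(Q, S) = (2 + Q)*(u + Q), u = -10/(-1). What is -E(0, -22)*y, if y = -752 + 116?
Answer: 12720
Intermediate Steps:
u = 10 (u = -10*(-1) = 10)
E(Q, S) = (2 + Q)*(10 + Q)
y = -636
-E(0, -22)*y = -(20 + 0² + 12*0)*(-636) = -(20 + 0 + 0)*(-636) = -20*(-636) = -1*(-12720) = 12720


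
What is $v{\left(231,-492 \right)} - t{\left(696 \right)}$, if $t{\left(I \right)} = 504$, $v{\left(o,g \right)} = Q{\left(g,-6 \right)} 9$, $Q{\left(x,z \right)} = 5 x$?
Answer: $-22644$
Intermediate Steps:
$v{\left(o,g \right)} = 45 g$ ($v{\left(o,g \right)} = 5 g 9 = 45 g$)
$v{\left(231,-492 \right)} - t{\left(696 \right)} = 45 \left(-492\right) - 504 = -22140 - 504 = -22644$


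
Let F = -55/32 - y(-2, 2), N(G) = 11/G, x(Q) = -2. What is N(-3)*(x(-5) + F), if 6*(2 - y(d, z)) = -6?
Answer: 2365/96 ≈ 24.635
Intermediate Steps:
y(d, z) = 3 (y(d, z) = 2 - ⅙*(-6) = 2 + 1 = 3)
F = -151/32 (F = -55/32 - 1*3 = -55*1/32 - 3 = -55/32 - 3 = -151/32 ≈ -4.7188)
N(-3)*(x(-5) + F) = (11/(-3))*(-2 - 151/32) = (11*(-⅓))*(-215/32) = -11/3*(-215/32) = 2365/96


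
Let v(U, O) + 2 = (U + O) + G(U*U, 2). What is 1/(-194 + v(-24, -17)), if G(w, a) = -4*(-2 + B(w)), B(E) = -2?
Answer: -1/221 ≈ -0.0045249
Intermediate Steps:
G(w, a) = 16 (G(w, a) = -4*(-2 - 2) = -4*(-4) = 16)
v(U, O) = 14 + O + U (v(U, O) = -2 + ((U + O) + 16) = -2 + ((O + U) + 16) = -2 + (16 + O + U) = 14 + O + U)
1/(-194 + v(-24, -17)) = 1/(-194 + (14 - 17 - 24)) = 1/(-194 - 27) = 1/(-221) = -1/221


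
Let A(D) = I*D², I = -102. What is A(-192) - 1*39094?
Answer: -3799222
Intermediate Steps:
A(D) = -102*D²
A(-192) - 1*39094 = -102*(-192)² - 1*39094 = -102*36864 - 39094 = -3760128 - 39094 = -3799222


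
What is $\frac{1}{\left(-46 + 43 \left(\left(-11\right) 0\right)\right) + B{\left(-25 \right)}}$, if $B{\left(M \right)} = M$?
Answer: $- \frac{1}{71} \approx -0.014085$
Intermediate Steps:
$\frac{1}{\left(-46 + 43 \left(\left(-11\right) 0\right)\right) + B{\left(-25 \right)}} = \frac{1}{\left(-46 + 43 \left(\left(-11\right) 0\right)\right) - 25} = \frac{1}{\left(-46 + 43 \cdot 0\right) - 25} = \frac{1}{\left(-46 + 0\right) - 25} = \frac{1}{-46 - 25} = \frac{1}{-71} = - \frac{1}{71}$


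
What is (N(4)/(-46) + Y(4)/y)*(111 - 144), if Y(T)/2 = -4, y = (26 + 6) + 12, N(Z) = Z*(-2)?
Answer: 6/23 ≈ 0.26087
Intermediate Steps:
N(Z) = -2*Z
y = 44 (y = 32 + 12 = 44)
Y(T) = -8 (Y(T) = 2*(-4) = -8)
(N(4)/(-46) + Y(4)/y)*(111 - 144) = (-2*4/(-46) - 8/44)*(111 - 144) = (-8*(-1/46) - 8*1/44)*(-33) = (4/23 - 2/11)*(-33) = -2/253*(-33) = 6/23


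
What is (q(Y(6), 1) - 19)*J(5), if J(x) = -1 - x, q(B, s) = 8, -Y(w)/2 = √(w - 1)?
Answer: 66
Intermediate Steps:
Y(w) = -2*√(-1 + w) (Y(w) = -2*√(w - 1) = -2*√(-1 + w))
(q(Y(6), 1) - 19)*J(5) = (8 - 19)*(-1 - 1*5) = -11*(-1 - 5) = -11*(-6) = 66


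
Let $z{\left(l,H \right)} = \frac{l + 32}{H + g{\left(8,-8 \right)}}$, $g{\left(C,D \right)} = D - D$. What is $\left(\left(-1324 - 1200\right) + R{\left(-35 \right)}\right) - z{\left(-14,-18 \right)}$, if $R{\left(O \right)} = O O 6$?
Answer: $4827$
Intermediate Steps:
$g{\left(C,D \right)} = 0$
$R{\left(O \right)} = 6 O^{2}$ ($R{\left(O \right)} = O^{2} \cdot 6 = 6 O^{2}$)
$z{\left(l,H \right)} = \frac{32 + l}{H}$ ($z{\left(l,H \right)} = \frac{l + 32}{H + 0} = \frac{32 + l}{H}$)
$\left(\left(-1324 - 1200\right) + R{\left(-35 \right)}\right) - z{\left(-14,-18 \right)} = \left(\left(-1324 - 1200\right) + 6 \left(-35\right)^{2}\right) - \frac{32 - 14}{-18} = \left(\left(-1324 - 1200\right) + 6 \cdot 1225\right) - \left(- \frac{1}{18}\right) 18 = \left(-2524 + 7350\right) - -1 = 4826 + 1 = 4827$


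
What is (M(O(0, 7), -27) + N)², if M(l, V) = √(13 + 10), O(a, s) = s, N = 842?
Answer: (842 + √23)² ≈ 7.1706e+5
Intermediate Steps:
M(l, V) = √23
(M(O(0, 7), -27) + N)² = (√23 + 842)² = (842 + √23)²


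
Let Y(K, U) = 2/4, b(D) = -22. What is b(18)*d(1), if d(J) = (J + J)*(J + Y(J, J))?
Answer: -66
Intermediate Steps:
Y(K, U) = ½ (Y(K, U) = 2*(¼) = ½)
d(J) = 2*J*(½ + J) (d(J) = (J + J)*(J + ½) = (2*J)*(½ + J) = 2*J*(½ + J))
b(18)*d(1) = -22*(1 + 2*1) = -22*(1 + 2) = -22*3 = -66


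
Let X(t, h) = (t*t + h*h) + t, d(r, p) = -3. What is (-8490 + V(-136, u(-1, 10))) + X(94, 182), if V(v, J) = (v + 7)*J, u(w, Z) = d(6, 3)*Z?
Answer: 37434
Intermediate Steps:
u(w, Z) = -3*Z
V(v, J) = J*(7 + v) (V(v, J) = (7 + v)*J = J*(7 + v))
X(t, h) = t + h² + t² (X(t, h) = (t² + h²) + t = (h² + t²) + t = t + h² + t²)
(-8490 + V(-136, u(-1, 10))) + X(94, 182) = (-8490 + (-3*10)*(7 - 136)) + (94 + 182² + 94²) = (-8490 - 30*(-129)) + (94 + 33124 + 8836) = (-8490 + 3870) + 42054 = -4620 + 42054 = 37434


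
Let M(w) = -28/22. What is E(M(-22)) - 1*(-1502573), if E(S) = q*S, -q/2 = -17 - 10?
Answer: 16527547/11 ≈ 1.5025e+6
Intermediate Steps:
q = 54 (q = -2*(-17 - 10) = -2*(-27) = 54)
M(w) = -14/11 (M(w) = -28*1/22 = -14/11)
E(S) = 54*S
E(M(-22)) - 1*(-1502573) = 54*(-14/11) - 1*(-1502573) = -756/11 + 1502573 = 16527547/11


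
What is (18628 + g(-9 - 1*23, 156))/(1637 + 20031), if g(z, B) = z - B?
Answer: 4610/5417 ≈ 0.85102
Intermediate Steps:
(18628 + g(-9 - 1*23, 156))/(1637 + 20031) = (18628 + ((-9 - 1*23) - 1*156))/(1637 + 20031) = (18628 + ((-9 - 23) - 156))/21668 = (18628 + (-32 - 156))*(1/21668) = (18628 - 188)*(1/21668) = 18440*(1/21668) = 4610/5417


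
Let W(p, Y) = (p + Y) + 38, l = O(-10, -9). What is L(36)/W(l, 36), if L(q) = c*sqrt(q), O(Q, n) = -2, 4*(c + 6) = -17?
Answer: -41/48 ≈ -0.85417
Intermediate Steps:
c = -41/4 (c = -6 + (1/4)*(-17) = -6 - 17/4 = -41/4 ≈ -10.250)
l = -2
W(p, Y) = 38 + Y + p (W(p, Y) = (Y + p) + 38 = 38 + Y + p)
L(q) = -41*sqrt(q)/4
L(36)/W(l, 36) = (-41*sqrt(36)/4)/(38 + 36 - 2) = -41/4*6/72 = -123/2*1/72 = -41/48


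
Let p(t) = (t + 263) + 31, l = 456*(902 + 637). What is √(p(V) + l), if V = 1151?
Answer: √703229 ≈ 838.59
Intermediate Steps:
l = 701784 (l = 456*1539 = 701784)
p(t) = 294 + t (p(t) = (263 + t) + 31 = 294 + t)
√(p(V) + l) = √((294 + 1151) + 701784) = √(1445 + 701784) = √703229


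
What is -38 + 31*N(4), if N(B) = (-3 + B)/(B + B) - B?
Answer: -1265/8 ≈ -158.13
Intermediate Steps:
N(B) = -B + (-3 + B)/(2*B) (N(B) = (-3 + B)/((2*B)) - B = (-3 + B)*(1/(2*B)) - B = (-3 + B)/(2*B) - B = -B + (-3 + B)/(2*B))
-38 + 31*N(4) = -38 + 31*(½ - 1*4 - 3/2/4) = -38 + 31*(½ - 4 - 3/2*¼) = -38 + 31*(½ - 4 - 3/8) = -38 + 31*(-31/8) = -38 - 961/8 = -1265/8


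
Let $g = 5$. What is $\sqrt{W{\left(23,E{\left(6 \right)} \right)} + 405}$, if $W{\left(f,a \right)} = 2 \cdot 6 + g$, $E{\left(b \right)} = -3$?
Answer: $\sqrt{422} \approx 20.543$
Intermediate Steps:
$W{\left(f,a \right)} = 17$ ($W{\left(f,a \right)} = 2 \cdot 6 + 5 = 12 + 5 = 17$)
$\sqrt{W{\left(23,E{\left(6 \right)} \right)} + 405} = \sqrt{17 + 405} = \sqrt{422}$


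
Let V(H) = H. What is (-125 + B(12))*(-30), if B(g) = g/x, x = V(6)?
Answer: 3690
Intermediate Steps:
x = 6
B(g) = g/6
(-125 + B(12))*(-30) = (-125 + (⅙)*12)*(-30) = (-125 + 2)*(-30) = -123*(-30) = 3690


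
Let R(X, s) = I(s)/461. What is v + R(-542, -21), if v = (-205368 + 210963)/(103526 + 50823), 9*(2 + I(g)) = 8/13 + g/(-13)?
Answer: 20779690/640394001 ≈ 0.032448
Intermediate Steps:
I(g) = -226/117 - g/117 (I(g) = -2 + (8/13 + g/(-13))/9 = -2 + (8*(1/13) + g*(-1/13))/9 = -2 + (8/13 - g/13)/9 = -2 + (8/117 - g/117) = -226/117 - g/117)
R(X, s) = -226/53937 - s/53937 (R(X, s) = (-226/117 - s/117)/461 = (-226/117 - s/117)*(1/461) = -226/53937 - s/53937)
v = 5595/154349 ≈ 0.036249
v + R(-542, -21) = 5595/154349 + (-226/53937 - 1/53937*(-21)) = 5595/154349 + (-226/53937 + 7/17979) = 5595/154349 - 205/53937 = 20779690/640394001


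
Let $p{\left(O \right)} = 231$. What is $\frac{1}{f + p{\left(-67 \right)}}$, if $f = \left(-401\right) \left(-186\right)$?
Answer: $\frac{1}{74817} \approx 1.3366 \cdot 10^{-5}$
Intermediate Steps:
$f = 74586$
$\frac{1}{f + p{\left(-67 \right)}} = \frac{1}{74586 + 231} = \frac{1}{74817}$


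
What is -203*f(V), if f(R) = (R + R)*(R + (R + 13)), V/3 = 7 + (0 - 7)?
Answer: 0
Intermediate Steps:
V = 0 (V = 3*(7 + (0 - 7)) = 3*(7 - 7) = 3*0 = 0)
f(R) = 2*R*(13 + 2*R) (f(R) = (2*R)*(R + (13 + R)) = (2*R)*(13 + 2*R) = 2*R*(13 + 2*R))
-203*f(V) = -406*0*(13 + 2*0) = -406*0*(13 + 0) = -406*0*13 = -203*0 = 0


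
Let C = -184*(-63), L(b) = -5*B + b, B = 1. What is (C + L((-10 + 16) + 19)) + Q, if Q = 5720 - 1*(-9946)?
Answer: 27278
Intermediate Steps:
L(b) = -5 + b (L(b) = -5*1 + b = -5 + b)
Q = 15666 (Q = 5720 + 9946 = 15666)
C = 11592
(C + L((-10 + 16) + 19)) + Q = (11592 + (-5 + ((-10 + 16) + 19))) + 15666 = (11592 + (-5 + (6 + 19))) + 15666 = (11592 + (-5 + 25)) + 15666 = (11592 + 20) + 15666 = 11612 + 15666 = 27278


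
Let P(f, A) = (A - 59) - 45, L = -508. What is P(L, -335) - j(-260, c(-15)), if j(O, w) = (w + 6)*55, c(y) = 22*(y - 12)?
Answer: 31901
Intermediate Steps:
c(y) = -264 + 22*y (c(y) = 22*(-12 + y) = -264 + 22*y)
P(f, A) = -104 + A (P(f, A) = (-59 + A) - 45 = -104 + A)
j(O, w) = 330 + 55*w (j(O, w) = (6 + w)*55 = 330 + 55*w)
P(L, -335) - j(-260, c(-15)) = (-104 - 335) - (330 + 55*(-264 + 22*(-15))) = -439 - (330 + 55*(-264 - 330)) = -439 - (330 + 55*(-594)) = -439 - (330 - 32670) = -439 - 1*(-32340) = -439 + 32340 = 31901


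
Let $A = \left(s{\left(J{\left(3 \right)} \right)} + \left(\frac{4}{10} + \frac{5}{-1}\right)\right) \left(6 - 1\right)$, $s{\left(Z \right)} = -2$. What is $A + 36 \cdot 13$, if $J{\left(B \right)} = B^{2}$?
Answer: $435$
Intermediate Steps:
$A = -33$ ($A = \left(-2 + \left(\frac{4}{10} + \frac{5}{-1}\right)\right) \left(6 - 1\right) = \left(-2 + \left(4 \cdot \frac{1}{10} + 5 \left(-1\right)\right)\right) 5 = \left(-2 + \left(\frac{2}{5} - 5\right)\right) 5 = \left(-2 - \frac{23}{5}\right) 5 = \left(- \frac{33}{5}\right) 5 = -33$)
$A + 36 \cdot 13 = -33 + 36 \cdot 13 = -33 + 468 = 435$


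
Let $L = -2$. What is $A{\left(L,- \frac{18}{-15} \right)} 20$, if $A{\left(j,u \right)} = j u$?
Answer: $-48$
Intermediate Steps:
$A{\left(L,- \frac{18}{-15} \right)} 20 = - 2 \left(- \frac{18}{-15}\right) 20 = - 2 \left(- \frac{18 \left(-1\right)}{15}\right) 20 = - 2 \left(\left(-1\right) \left(- \frac{6}{5}\right)\right) 20 = \left(-2\right) \frac{6}{5} \cdot 20 = \left(- \frac{12}{5}\right) 20 = -48$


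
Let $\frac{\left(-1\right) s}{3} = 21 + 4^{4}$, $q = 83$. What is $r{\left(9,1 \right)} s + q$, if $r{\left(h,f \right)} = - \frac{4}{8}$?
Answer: $\frac{997}{2} \approx 498.5$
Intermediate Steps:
$r{\left(h,f \right)} = - \frac{1}{2}$ ($r{\left(h,f \right)} = \left(-4\right) \frac{1}{8} = - \frac{1}{2}$)
$s = -831$ ($s = - 3 \left(21 + 4^{4}\right) = - 3 \left(21 + 256\right) = \left(-3\right) 277 = -831$)
$r{\left(9,1 \right)} s + q = \left(- \frac{1}{2}\right) \left(-831\right) + 83 = \frac{831}{2} + 83 = \frac{997}{2}$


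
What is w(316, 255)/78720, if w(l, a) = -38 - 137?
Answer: -35/15744 ≈ -0.0022231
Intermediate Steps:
w(l, a) = -175
w(316, 255)/78720 = -175/78720 = -175*1/78720 = -35/15744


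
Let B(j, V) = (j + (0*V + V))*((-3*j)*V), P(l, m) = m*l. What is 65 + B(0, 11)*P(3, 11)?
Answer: 65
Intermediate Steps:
P(l, m) = l*m
B(j, V) = -3*V*j*(V + j) (B(j, V) = (j + (0 + V))*(-3*V*j) = (j + V)*(-3*V*j) = (V + j)*(-3*V*j) = -3*V*j*(V + j))
65 + B(0, 11)*P(3, 11) = 65 + (-3*11*0*(11 + 0))*(3*11) = 65 - 3*11*0*11*33 = 65 + 0*33 = 65 + 0 = 65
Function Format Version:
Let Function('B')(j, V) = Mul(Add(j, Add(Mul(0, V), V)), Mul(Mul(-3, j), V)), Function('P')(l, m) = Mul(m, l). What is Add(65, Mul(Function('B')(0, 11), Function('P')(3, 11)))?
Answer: 65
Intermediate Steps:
Function('P')(l, m) = Mul(l, m)
Function('B')(j, V) = Mul(-3, V, j, Add(V, j)) (Function('B')(j, V) = Mul(Add(j, Add(0, V)), Mul(-3, V, j)) = Mul(Add(j, V), Mul(-3, V, j)) = Mul(Add(V, j), Mul(-3, V, j)) = Mul(-3, V, j, Add(V, j)))
Add(65, Mul(Function('B')(0, 11), Function('P')(3, 11))) = Add(65, Mul(Mul(-3, 11, 0, Add(11, 0)), Mul(3, 11))) = Add(65, Mul(Mul(-3, 11, 0, 11), 33)) = Add(65, Mul(0, 33)) = Add(65, 0) = 65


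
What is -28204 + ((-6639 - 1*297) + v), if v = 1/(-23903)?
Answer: -839951421/23903 ≈ -35140.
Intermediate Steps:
v = -1/23903 ≈ -4.1836e-5
-28204 + ((-6639 - 1*297) + v) = -28204 + ((-6639 - 1*297) - 1/23903) = -28204 + ((-6639 - 297) - 1/23903) = -28204 + (-6936 - 1/23903) = -28204 - 165791209/23903 = -839951421/23903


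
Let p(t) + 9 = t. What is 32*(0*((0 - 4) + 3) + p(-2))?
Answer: -352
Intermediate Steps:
p(t) = -9 + t
32*(0*((0 - 4) + 3) + p(-2)) = 32*(0*((0 - 4) + 3) + (-9 - 2)) = 32*(0*(-4 + 3) - 11) = 32*(0*(-1) - 11) = 32*(0 - 11) = 32*(-11) = -352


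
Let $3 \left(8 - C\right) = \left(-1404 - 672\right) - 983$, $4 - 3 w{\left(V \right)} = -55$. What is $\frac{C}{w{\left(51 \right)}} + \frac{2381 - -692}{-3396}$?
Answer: $\frac{10288561}{200364} \approx 51.349$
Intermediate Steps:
$w{\left(V \right)} = \frac{59}{3}$ ($w{\left(V \right)} = \frac{4}{3} - - \frac{55}{3} = \frac{4}{3} + \frac{55}{3} = \frac{59}{3}$)
$C = \frac{3083}{3}$ ($C = 8 - \frac{\left(-1404 - 672\right) - 983}{3} = 8 - \frac{-2076 - 983}{3} = 8 - - \frac{3059}{3} = 8 + \frac{3059}{3} = \frac{3083}{3} \approx 1027.7$)
$\frac{C}{w{\left(51 \right)}} + \frac{2381 - -692}{-3396} = \frac{3083}{3 \cdot \frac{59}{3}} + \frac{2381 - -692}{-3396} = \frac{3083}{3} \cdot \frac{3}{59} + \left(2381 + 692\right) \left(- \frac{1}{3396}\right) = \frac{3083}{59} + 3073 \left(- \frac{1}{3396}\right) = \frac{3083}{59} - \frac{3073}{3396} = \frac{10288561}{200364}$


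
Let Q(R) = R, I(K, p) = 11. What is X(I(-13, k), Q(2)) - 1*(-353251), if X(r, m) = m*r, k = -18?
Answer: 353273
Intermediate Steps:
X(I(-13, k), Q(2)) - 1*(-353251) = 2*11 - 1*(-353251) = 22 + 353251 = 353273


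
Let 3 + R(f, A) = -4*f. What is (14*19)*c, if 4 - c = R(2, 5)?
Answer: 3990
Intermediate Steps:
R(f, A) = -3 - 4*f
c = 15 (c = 4 - (-3 - 4*2) = 4 - (-3 - 8) = 4 - 1*(-11) = 4 + 11 = 15)
(14*19)*c = (14*19)*15 = 266*15 = 3990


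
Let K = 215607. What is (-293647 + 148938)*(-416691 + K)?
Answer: 29098664556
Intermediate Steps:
(-293647 + 148938)*(-416691 + K) = (-293647 + 148938)*(-416691 + 215607) = -144709*(-201084) = 29098664556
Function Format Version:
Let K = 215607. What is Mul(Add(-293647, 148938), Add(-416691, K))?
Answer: 29098664556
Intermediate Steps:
Mul(Add(-293647, 148938), Add(-416691, K)) = Mul(Add(-293647, 148938), Add(-416691, 215607)) = Mul(-144709, -201084) = 29098664556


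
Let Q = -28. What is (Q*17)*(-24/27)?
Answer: 3808/9 ≈ 423.11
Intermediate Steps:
(Q*17)*(-24/27) = (-28*17)*(-24/27) = -(-11424)/27 = -476*(-8/9) = 3808/9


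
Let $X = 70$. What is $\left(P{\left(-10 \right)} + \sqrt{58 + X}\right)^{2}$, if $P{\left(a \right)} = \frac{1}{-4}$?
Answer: $\frac{2049}{16} - 4 \sqrt{2} \approx 122.41$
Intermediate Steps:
$P{\left(a \right)} = - \frac{1}{4}$
$\left(P{\left(-10 \right)} + \sqrt{58 + X}\right)^{2} = \left(- \frac{1}{4} + \sqrt{58 + 70}\right)^{2} = \left(- \frac{1}{4} + \sqrt{128}\right)^{2} = \left(- \frac{1}{4} + 8 \sqrt{2}\right)^{2}$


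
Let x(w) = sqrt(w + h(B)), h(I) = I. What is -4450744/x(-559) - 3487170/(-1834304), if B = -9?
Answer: 1743585/917152 + 1112686*I*sqrt(142)/71 ≈ 1.9011 + 1.8675e+5*I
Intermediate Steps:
x(w) = sqrt(-9 + w) (x(w) = sqrt(w - 9) = sqrt(-9 + w))
-4450744/x(-559) - 3487170/(-1834304) = -4450744/sqrt(-9 - 559) - 3487170/(-1834304) = -4450744*(-I*sqrt(142)/284) - 3487170*(-1/1834304) = -4450744*(-I*sqrt(142)/284) + 1743585/917152 = -(-1112686)*I*sqrt(142)/71 + 1743585/917152 = 1112686*I*sqrt(142)/71 + 1743585/917152 = 1743585/917152 + 1112686*I*sqrt(142)/71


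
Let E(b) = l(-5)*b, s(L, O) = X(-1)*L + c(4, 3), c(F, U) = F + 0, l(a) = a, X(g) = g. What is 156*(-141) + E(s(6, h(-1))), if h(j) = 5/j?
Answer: -21986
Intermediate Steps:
c(F, U) = F
s(L, O) = 4 - L (s(L, O) = -L + 4 = 4 - L)
E(b) = -5*b
156*(-141) + E(s(6, h(-1))) = 156*(-141) - 5*(4 - 1*6) = -21996 - 5*(4 - 6) = -21996 - 5*(-2) = -21996 + 10 = -21986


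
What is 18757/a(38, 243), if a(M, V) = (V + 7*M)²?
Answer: 18757/259081 ≈ 0.072398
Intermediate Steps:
18757/a(38, 243) = 18757/((243 + 7*38)²) = 18757/((243 + 266)²) = 18757/(509²) = 18757/259081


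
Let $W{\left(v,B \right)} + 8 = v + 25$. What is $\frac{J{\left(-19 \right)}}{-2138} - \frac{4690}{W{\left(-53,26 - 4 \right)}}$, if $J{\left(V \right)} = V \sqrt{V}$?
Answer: $\frac{2345}{18} + \frac{19 i \sqrt{19}}{2138} \approx 130.28 + 0.038737 i$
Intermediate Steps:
$J{\left(V \right)} = V^{\frac{3}{2}}$
$W{\left(v,B \right)} = 17 + v$ ($W{\left(v,B \right)} = -8 + \left(v + 25\right) = -8 + \left(25 + v\right) = 17 + v$)
$\frac{J{\left(-19 \right)}}{-2138} - \frac{4690}{W{\left(-53,26 - 4 \right)}} = \frac{\left(-19\right)^{\frac{3}{2}}}{-2138} - \frac{4690}{17 - 53} = - 19 i \sqrt{19} \left(- \frac{1}{2138}\right) - \frac{4690}{-36} = \frac{19 i \sqrt{19}}{2138} - - \frac{2345}{18} = \frac{19 i \sqrt{19}}{2138} + \frac{2345}{18} = \frac{2345}{18} + \frac{19 i \sqrt{19}}{2138}$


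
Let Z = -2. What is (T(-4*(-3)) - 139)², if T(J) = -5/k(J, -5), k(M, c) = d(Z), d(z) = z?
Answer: 74529/4 ≈ 18632.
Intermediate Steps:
k(M, c) = -2
T(J) = 5/2 (T(J) = -5/(-2) = -5*(-½) = 5/2)
(T(-4*(-3)) - 139)² = (5/2 - 139)² = (-273/2)² = 74529/4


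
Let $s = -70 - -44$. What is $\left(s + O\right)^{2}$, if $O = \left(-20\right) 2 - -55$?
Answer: $121$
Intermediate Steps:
$O = 15$ ($O = -40 + 55 = 15$)
$s = -26$ ($s = -70 + 44 = -26$)
$\left(s + O\right)^{2} = \left(-26 + 15\right)^{2} = \left(-11\right)^{2} = 121$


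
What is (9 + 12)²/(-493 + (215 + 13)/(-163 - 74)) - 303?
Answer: -11858808/39023 ≈ -303.89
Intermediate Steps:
(9 + 12)²/(-493 + (215 + 13)/(-163 - 74)) - 303 = 21²/(-493 + 228/(-237)) - 303 = 441/(-493 + 228*(-1/237)) - 303 = 441/(-493 - 76/79) - 303 = 441/(-39023/79) - 303 = -79/39023*441 - 303 = -34839/39023 - 303 = -11858808/39023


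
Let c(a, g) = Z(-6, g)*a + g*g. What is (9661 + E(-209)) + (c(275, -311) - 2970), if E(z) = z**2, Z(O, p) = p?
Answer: 61568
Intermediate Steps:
c(a, g) = g**2 + a*g (c(a, g) = g*a + g*g = a*g + g**2 = g**2 + a*g)
(9661 + E(-209)) + (c(275, -311) - 2970) = (9661 + (-209)**2) + (-311*(275 - 311) - 2970) = (9661 + 43681) + (-311*(-36) - 2970) = 53342 + (11196 - 2970) = 53342 + 8226 = 61568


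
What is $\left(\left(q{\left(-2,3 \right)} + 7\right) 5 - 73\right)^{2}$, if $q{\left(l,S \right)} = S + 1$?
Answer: $324$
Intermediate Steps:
$q{\left(l,S \right)} = 1 + S$
$\left(\left(q{\left(-2,3 \right)} + 7\right) 5 - 73\right)^{2} = \left(\left(\left(1 + 3\right) + 7\right) 5 - 73\right)^{2} = \left(\left(4 + 7\right) 5 - 73\right)^{2} = \left(11 \cdot 5 - 73\right)^{2} = \left(55 - 73\right)^{2} = \left(-18\right)^{2} = 324$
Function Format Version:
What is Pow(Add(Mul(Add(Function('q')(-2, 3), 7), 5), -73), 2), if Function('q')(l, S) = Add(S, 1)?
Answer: 324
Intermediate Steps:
Function('q')(l, S) = Add(1, S)
Pow(Add(Mul(Add(Function('q')(-2, 3), 7), 5), -73), 2) = Pow(Add(Mul(Add(Add(1, 3), 7), 5), -73), 2) = Pow(Add(Mul(Add(4, 7), 5), -73), 2) = Pow(Add(Mul(11, 5), -73), 2) = Pow(Add(55, -73), 2) = Pow(-18, 2) = 324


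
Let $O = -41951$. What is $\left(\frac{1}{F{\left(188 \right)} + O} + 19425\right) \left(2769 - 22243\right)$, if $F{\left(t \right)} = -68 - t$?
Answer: $- \frac{15966167347676}{42207} \approx -3.7828 \cdot 10^{8}$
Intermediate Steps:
$\left(\frac{1}{F{\left(188 \right)} + O} + 19425\right) \left(2769 - 22243\right) = \left(\frac{1}{\left(-68 - 188\right) - 41951} + 19425\right) \left(2769 - 22243\right) = \left(\frac{1}{\left(-68 - 188\right) - 41951} + 19425\right) \left(-19474\right) = \left(\frac{1}{-256 - 41951} + 19425\right) \left(-19474\right) = \left(\frac{1}{-42207} + 19425\right) \left(-19474\right) = \left(- \frac{1}{42207} + 19425\right) \left(-19474\right) = \frac{819870974}{42207} \left(-19474\right) = - \frac{15966167347676}{42207}$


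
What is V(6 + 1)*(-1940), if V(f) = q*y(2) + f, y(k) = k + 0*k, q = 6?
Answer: -36860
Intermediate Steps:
y(k) = k (y(k) = k + 0 = k)
V(f) = 12 + f (V(f) = 6*2 + f = 12 + f)
V(6 + 1)*(-1940) = (12 + (6 + 1))*(-1940) = (12 + 7)*(-1940) = 19*(-1940) = -36860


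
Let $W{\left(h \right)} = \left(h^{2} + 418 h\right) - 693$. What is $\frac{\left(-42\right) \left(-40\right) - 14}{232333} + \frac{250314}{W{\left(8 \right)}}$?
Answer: $\frac{19386908584}{210261365} \approx 92.204$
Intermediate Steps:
$W{\left(h \right)} = -693 + h^{2} + 418 h$
$\frac{\left(-42\right) \left(-40\right) - 14}{232333} + \frac{250314}{W{\left(8 \right)}} = \frac{\left(-42\right) \left(-40\right) - 14}{232333} + \frac{250314}{-693 + 8^{2} + 418 \cdot 8} = \left(1680 - 14\right) \frac{1}{232333} + \frac{250314}{-693 + 64 + 3344} = 1666 \cdot \frac{1}{232333} + \frac{250314}{2715} = \frac{1666}{232333} + 250314 \cdot \frac{1}{2715} = \frac{1666}{232333} + \frac{83438}{905} = \frac{19386908584}{210261365}$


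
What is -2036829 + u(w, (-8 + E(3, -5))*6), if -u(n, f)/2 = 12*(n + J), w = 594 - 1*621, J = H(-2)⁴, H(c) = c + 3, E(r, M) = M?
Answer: -2036205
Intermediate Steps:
H(c) = 3 + c
J = 1 (J = (3 - 2)⁴ = 1⁴ = 1)
w = -27 (w = 594 - 621 = -27)
u(n, f) = -24 - 24*n (u(n, f) = -24*(n + 1) = -24*(1 + n) = -2*(12 + 12*n) = -24 - 24*n)
-2036829 + u(w, (-8 + E(3, -5))*6) = -2036829 + (-24 - 24*(-27)) = -2036829 + (-24 + 648) = -2036829 + 624 = -2036205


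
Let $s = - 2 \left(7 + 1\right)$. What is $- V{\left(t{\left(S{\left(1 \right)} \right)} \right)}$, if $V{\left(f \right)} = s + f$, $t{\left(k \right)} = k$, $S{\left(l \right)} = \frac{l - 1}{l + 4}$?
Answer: $16$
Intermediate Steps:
$S{\left(l \right)} = \frac{-1 + l}{4 + l}$
$s = -16$ ($s = \left(-2\right) 8 = -16$)
$V{\left(f \right)} = -16 + f$
$- V{\left(t{\left(S{\left(1 \right)} \right)} \right)} = - (-16 + \frac{-1 + 1}{4 + 1}) = - (-16 + \frac{1}{5} \cdot 0) = - (-16 + 0) = \left(-1\right) \left(-16\right) = 16$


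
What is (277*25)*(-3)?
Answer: -20775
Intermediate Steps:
(277*25)*(-3) = 6925*(-3) = -20775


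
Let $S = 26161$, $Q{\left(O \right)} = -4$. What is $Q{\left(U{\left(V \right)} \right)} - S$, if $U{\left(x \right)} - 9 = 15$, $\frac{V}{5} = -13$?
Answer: $-26165$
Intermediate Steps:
$V = -65$ ($V = 5 \left(-13\right) = -65$)
$U{\left(x \right)} = 24$ ($U{\left(x \right)} = 9 + 15 = 24$)
$Q{\left(U{\left(V \right)} \right)} - S = -4 - 26161 = -26165$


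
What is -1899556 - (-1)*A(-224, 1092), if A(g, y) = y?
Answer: -1898464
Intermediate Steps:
-1899556 - (-1)*A(-224, 1092) = -1899556 - (-1)*1092 = -1899556 - 1*(-1092) = -1899556 + 1092 = -1898464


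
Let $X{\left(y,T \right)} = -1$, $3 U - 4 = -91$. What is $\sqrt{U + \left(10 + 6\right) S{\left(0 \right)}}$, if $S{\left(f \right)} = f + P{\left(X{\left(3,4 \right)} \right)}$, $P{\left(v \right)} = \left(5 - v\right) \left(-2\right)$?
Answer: $i \sqrt{221} \approx 14.866 i$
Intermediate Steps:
$U = -29$ ($U = \frac{4}{3} + \frac{1}{3} \left(-91\right) = \frac{4}{3} - \frac{91}{3} = -29$)
$P{\left(v \right)} = -10 + 2 v$
$S{\left(f \right)} = -12 + f$ ($S{\left(f \right)} = f + \left(-10 + 2 \left(-1\right)\right) = f - 12 = -12 + f$)
$\sqrt{U + \left(10 + 6\right) S{\left(0 \right)}} = \sqrt{-29 + \left(10 + 6\right) \left(-12 + 0\right)} = \sqrt{-29 + 16 \left(-12\right)} = \sqrt{-29 - 192} = \sqrt{-221} = i \sqrt{221}$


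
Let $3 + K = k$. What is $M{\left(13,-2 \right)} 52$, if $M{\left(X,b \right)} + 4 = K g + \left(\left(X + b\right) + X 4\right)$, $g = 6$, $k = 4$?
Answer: $3380$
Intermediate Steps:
$K = 1$ ($K = -3 + 4 = 1$)
$M{\left(X,b \right)} = 2 + b + 5 X$ ($M{\left(X,b \right)} = -4 + \left(1 \cdot 6 + \left(\left(X + b\right) + X 4\right)\right) = -4 + \left(6 + \left(\left(X + b\right) + 4 X\right)\right) = -4 + \left(6 + \left(b + 5 X\right)\right) = -4 + \left(6 + b + 5 X\right) = 2 + b + 5 X$)
$M{\left(13,-2 \right)} 52 = \left(2 - 2 + 5 \cdot 13\right) 52 = \left(2 - 2 + 65\right) 52 = 65 \cdot 52 = 3380$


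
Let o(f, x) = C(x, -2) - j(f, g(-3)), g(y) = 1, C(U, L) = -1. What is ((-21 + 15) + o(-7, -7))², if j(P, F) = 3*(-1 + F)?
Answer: 49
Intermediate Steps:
j(P, F) = -3 + 3*F
o(f, x) = -1 (o(f, x) = -1 - (-3 + 3*1) = -1 - (-3 + 3) = -1 - 1*0 = -1 + 0 = -1)
((-21 + 15) + o(-7, -7))² = ((-21 + 15) - 1)² = (-6 - 1)² = (-7)² = 49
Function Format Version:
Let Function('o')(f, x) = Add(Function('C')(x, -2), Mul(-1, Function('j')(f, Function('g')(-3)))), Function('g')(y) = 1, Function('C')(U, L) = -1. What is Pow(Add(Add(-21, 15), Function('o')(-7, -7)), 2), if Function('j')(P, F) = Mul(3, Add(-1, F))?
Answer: 49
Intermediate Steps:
Function('j')(P, F) = Add(-3, Mul(3, F))
Function('o')(f, x) = -1 (Function('o')(f, x) = Add(-1, Mul(-1, Add(-3, Mul(3, 1)))) = Add(-1, Mul(-1, Add(-3, 3))) = Add(-1, Mul(-1, 0)) = Add(-1, 0) = -1)
Pow(Add(Add(-21, 15), Function('o')(-7, -7)), 2) = Pow(Add(Add(-21, 15), -1), 2) = Pow(Add(-6, -1), 2) = Pow(-7, 2) = 49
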